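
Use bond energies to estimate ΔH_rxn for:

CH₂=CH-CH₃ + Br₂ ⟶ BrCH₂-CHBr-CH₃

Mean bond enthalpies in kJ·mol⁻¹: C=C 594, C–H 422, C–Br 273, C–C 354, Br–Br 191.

ΔH ≈ −115 kJ

Bonds broken (reactants):
  Br–Br: 1 × 191 = 191
  C–C: 1 × 354 = 354
  C–H: 6 × 422 = 2532
  C=C: 1 × 594 = 594
  Σ(broken) = 3671 kJ
Bonds formed (products):
  C–Br: 2 × 273 = 546
  C–C: 2 × 354 = 708
  C–H: 6 × 422 = 2532
  Σ(formed) = 3786 kJ
ΔH = Σ(broken) − Σ(formed) = 3671 − 3786 = −115 kJ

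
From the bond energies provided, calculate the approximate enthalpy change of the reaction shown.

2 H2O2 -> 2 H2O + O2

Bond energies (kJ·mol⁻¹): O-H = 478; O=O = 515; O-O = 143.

Bonds broken (reactants):
  O-H: 4 × 478 = 1912
  O-O: 2 × 143 = 286
  Σ(broken) = 2198 kJ
Bonds formed (products):
  O-H: 4 × 478 = 1912
  O=O: 1 × 515 = 515
  Σ(formed) = 2427 kJ
ΔH = Σ(broken) − Σ(formed) = 2198 − 2427 = −229 kJ

ΔH ≈ −229 kJ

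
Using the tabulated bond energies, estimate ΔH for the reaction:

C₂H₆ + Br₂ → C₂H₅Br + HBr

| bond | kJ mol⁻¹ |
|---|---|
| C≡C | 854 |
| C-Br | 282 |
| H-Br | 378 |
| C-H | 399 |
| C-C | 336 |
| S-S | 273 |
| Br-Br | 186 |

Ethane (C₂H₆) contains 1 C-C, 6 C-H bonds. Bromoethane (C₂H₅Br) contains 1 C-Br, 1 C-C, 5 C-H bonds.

Bonds broken (reactants):
  Br-Br: 1 × 186 = 186
  C-C: 1 × 336 = 336
  C-H: 6 × 399 = 2394
  Σ(broken) = 2916 kJ
Bonds formed (products):
  C-Br: 1 × 282 = 282
  C-C: 1 × 336 = 336
  C-H: 5 × 399 = 1995
  H-Br: 1 × 378 = 378
  Σ(formed) = 2991 kJ
ΔH = Σ(broken) − Σ(formed) = 2916 − 2991 = −75 kJ

ΔH ≈ −75 kJ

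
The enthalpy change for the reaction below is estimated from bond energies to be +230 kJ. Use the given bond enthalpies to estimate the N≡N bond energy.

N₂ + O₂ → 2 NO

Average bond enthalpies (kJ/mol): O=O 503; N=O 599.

D(N≡N) ≈ 925 kJ/mol

Let D be the N≡N bond energy.
Σ(broken) = 1×D + 1×503 = 503 + D
Σ(formed) = 2×599 = 1198
ΔH = Σ(broken) − Σ(formed) = (503 + D) − (1198) = −695 + D
Setting this equal to +230 kJ gives D = 925 kJ/mol.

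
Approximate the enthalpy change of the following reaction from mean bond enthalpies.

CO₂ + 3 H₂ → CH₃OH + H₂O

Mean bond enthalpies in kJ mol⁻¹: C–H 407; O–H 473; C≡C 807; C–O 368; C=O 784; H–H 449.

Bonds broken (reactants):
  C=O: 2 × 784 = 1568
  H–H: 3 × 449 = 1347
  Σ(broken) = 2915 kJ
Bonds formed (products):
  C–H: 3 × 407 = 1221
  C–O: 1 × 368 = 368
  O–H: 3 × 473 = 1419
  Σ(formed) = 3008 kJ
ΔH = Σ(broken) − Σ(formed) = 2915 − 3008 = −93 kJ

ΔH ≈ −93 kJ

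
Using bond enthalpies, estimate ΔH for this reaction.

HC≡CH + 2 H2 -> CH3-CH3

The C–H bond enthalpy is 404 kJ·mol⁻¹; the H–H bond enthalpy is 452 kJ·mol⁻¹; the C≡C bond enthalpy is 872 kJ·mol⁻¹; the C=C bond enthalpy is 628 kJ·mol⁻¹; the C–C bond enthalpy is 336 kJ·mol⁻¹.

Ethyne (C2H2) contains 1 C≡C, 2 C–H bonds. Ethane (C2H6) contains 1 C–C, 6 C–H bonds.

Bonds broken (reactants):
  C≡C: 1 × 872 = 872
  C–H: 2 × 404 = 808
  H–H: 2 × 452 = 904
  Σ(broken) = 2584 kJ
Bonds formed (products):
  C–C: 1 × 336 = 336
  C–H: 6 × 404 = 2424
  Σ(formed) = 2760 kJ
ΔH = Σ(broken) − Σ(formed) = 2584 − 2760 = −176 kJ

ΔH ≈ −176 kJ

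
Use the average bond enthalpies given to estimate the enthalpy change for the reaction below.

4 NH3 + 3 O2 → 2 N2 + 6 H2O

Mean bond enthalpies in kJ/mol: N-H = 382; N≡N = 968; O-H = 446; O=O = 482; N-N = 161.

ΔH ≈ −1258 kJ

Bonds broken (reactants):
  N-H: 12 × 382 = 4584
  O=O: 3 × 482 = 1446
  Σ(broken) = 6030 kJ
Bonds formed (products):
  N≡N: 2 × 968 = 1936
  O-H: 12 × 446 = 5352
  Σ(formed) = 7288 kJ
ΔH = Σ(broken) − Σ(formed) = 6030 − 7288 = −1258 kJ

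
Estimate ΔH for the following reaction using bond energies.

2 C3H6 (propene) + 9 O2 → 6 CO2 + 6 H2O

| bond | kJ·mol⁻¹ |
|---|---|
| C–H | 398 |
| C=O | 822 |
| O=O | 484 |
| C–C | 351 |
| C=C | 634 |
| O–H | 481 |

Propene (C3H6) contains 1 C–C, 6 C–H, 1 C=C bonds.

Bonds broken (reactants):
  C–C: 2 × 351 = 702
  C–H: 12 × 398 = 4776
  C=C: 2 × 634 = 1268
  O=O: 9 × 484 = 4356
  Σ(broken) = 11102 kJ
Bonds formed (products):
  C=O: 12 × 822 = 9864
  O–H: 12 × 481 = 5772
  Σ(formed) = 15636 kJ
ΔH = Σ(broken) − Σ(formed) = 11102 − 15636 = −4534 kJ

ΔH ≈ −4534 kJ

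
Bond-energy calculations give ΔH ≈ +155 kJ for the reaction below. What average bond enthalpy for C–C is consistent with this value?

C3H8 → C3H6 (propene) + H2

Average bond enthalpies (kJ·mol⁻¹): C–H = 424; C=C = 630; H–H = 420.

D(C–C) ≈ 357 kJ/mol

Let D be the C–C bond energy.
Σ(broken) = 2×D + 8×424 = 3392 + 2D
Σ(formed) = 1×D + 6×424 + 1×630 + 1×420 = 3594 + D
ΔH = Σ(broken) − Σ(formed) = (3392 + 2D) − (3594 + D) = −202 + D
Setting this equal to +155 kJ gives D = 357 kJ/mol.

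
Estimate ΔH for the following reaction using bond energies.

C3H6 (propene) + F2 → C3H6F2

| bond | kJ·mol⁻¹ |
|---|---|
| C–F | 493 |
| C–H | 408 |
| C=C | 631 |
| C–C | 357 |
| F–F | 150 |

ΔH ≈ −562 kJ

Bonds broken (reactants):
  C–C: 1 × 357 = 357
  C–H: 6 × 408 = 2448
  C=C: 1 × 631 = 631
  F–F: 1 × 150 = 150
  Σ(broken) = 3586 kJ
Bonds formed (products):
  C–C: 2 × 357 = 714
  C–F: 2 × 493 = 986
  C–H: 6 × 408 = 2448
  Σ(formed) = 4148 kJ
ΔH = Σ(broken) − Σ(formed) = 3586 − 4148 = −562 kJ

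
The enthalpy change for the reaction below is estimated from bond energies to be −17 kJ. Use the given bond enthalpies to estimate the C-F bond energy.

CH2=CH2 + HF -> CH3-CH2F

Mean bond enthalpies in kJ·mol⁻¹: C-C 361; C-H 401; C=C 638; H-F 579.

D(C-F) ≈ 472 kJ/mol

Let D be the C-F bond energy.
Σ(broken) = 4×401 + 1×638 + 1×579 = 2821
Σ(formed) = 1×361 + 1×D + 5×401 = 2366 + D
ΔH = Σ(broken) − Σ(formed) = (2821) − (2366 + D) = +455 − D
Setting this equal to −17 kJ gives D = 472 kJ/mol.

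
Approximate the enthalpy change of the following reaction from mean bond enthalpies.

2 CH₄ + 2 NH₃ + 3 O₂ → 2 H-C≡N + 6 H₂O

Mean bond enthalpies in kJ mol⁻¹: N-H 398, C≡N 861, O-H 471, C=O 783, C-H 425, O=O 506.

ΔH ≈ −918 kJ

Bonds broken (reactants):
  C-H: 8 × 425 = 3400
  N-H: 6 × 398 = 2388
  O=O: 3 × 506 = 1518
  Σ(broken) = 7306 kJ
Bonds formed (products):
  C≡N: 2 × 861 = 1722
  C-H: 2 × 425 = 850
  O-H: 12 × 471 = 5652
  Σ(formed) = 8224 kJ
ΔH = Σ(broken) − Σ(formed) = 7306 − 8224 = −918 kJ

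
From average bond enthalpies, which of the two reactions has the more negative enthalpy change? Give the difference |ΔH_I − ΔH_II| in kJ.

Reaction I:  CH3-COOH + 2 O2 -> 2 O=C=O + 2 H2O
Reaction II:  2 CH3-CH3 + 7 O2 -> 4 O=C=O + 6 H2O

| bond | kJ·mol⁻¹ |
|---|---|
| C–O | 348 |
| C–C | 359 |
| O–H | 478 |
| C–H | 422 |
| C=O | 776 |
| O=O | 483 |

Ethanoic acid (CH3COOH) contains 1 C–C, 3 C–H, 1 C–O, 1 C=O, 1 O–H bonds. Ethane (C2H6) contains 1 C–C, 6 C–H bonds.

Reaction I:
  Bonds broken (reactants):
    C–C: 1 × 359 = 359
    C–H: 3 × 422 = 1266
    C–O: 1 × 348 = 348
    C=O: 1 × 776 = 776
    O–H: 1 × 478 = 478
    O=O: 2 × 483 = 966
    Σ(broken) = 4193 kJ
  Bonds formed (products):
    C=O: 4 × 776 = 3104
    O–H: 4 × 478 = 1912
    Σ(formed) = 5016 kJ
  ΔH_I = 4193 − 5016 = −823 kJ
Reaction II:
  Bonds broken (reactants):
    C–C: 2 × 359 = 718
    C–H: 12 × 422 = 5064
    O=O: 7 × 483 = 3381
    Σ(broken) = 9163 kJ
  Bonds formed (products):
    C=O: 8 × 776 = 6208
    O–H: 12 × 478 = 5736
    Σ(formed) = 11944 kJ
  ΔH_II = 9163 − 11944 = −2781 kJ
ΔH_I − ΔH_II = +1958 kJ, so reaction II has the more negative ΔH; |ΔH_I − ΔH_II| = 1958 kJ.

Reaction II, by 1958 kJ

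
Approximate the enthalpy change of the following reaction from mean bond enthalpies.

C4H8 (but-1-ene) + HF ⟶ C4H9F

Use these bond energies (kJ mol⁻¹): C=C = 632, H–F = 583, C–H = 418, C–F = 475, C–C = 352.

ΔH ≈ −30 kJ

Bonds broken (reactants):
  C–C: 2 × 352 = 704
  C–H: 8 × 418 = 3344
  C=C: 1 × 632 = 632
  H–F: 1 × 583 = 583
  Σ(broken) = 5263 kJ
Bonds formed (products):
  C–C: 3 × 352 = 1056
  C–F: 1 × 475 = 475
  C–H: 9 × 418 = 3762
  Σ(formed) = 5293 kJ
ΔH = Σ(broken) − Σ(formed) = 5263 − 5293 = −30 kJ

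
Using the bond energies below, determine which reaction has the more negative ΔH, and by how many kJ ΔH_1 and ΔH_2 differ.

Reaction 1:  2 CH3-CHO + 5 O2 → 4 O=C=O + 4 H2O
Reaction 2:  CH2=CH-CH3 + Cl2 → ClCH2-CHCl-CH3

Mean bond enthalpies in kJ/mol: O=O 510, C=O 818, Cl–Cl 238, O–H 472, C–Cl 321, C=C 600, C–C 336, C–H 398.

Reaction 1:
  Bonds broken (reactants):
    C–C: 2 × 336 = 672
    C–H: 8 × 398 = 3184
    C=O: 2 × 818 = 1636
    O=O: 5 × 510 = 2550
    Σ(broken) = 8042 kJ
  Bonds formed (products):
    C=O: 8 × 818 = 6544
    O–H: 8 × 472 = 3776
    Σ(formed) = 10320 kJ
  ΔH_1 = 8042 − 10320 = −2278 kJ
Reaction 2:
  Bonds broken (reactants):
    C–C: 1 × 336 = 336
    C–H: 6 × 398 = 2388
    C=C: 1 × 600 = 600
    Cl–Cl: 1 × 238 = 238
    Σ(broken) = 3562 kJ
  Bonds formed (products):
    C–C: 2 × 336 = 672
    C–Cl: 2 × 321 = 642
    C–H: 6 × 398 = 2388
    Σ(formed) = 3702 kJ
  ΔH_2 = 3562 − 3702 = −140 kJ
ΔH_1 − ΔH_2 = −2138 kJ, so reaction 1 has the more negative ΔH; |ΔH_1 − ΔH_2| = 2138 kJ.

Reaction 1, by 2138 kJ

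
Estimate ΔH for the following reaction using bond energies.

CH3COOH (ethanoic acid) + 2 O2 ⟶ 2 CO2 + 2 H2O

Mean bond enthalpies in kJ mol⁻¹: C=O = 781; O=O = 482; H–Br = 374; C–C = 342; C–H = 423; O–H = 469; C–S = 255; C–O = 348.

ΔH ≈ −827 kJ

Bonds broken (reactants):
  C–C: 1 × 342 = 342
  C–H: 3 × 423 = 1269
  C–O: 1 × 348 = 348
  C=O: 1 × 781 = 781
  O–H: 1 × 469 = 469
  O=O: 2 × 482 = 964
  Σ(broken) = 4173 kJ
Bonds formed (products):
  C=O: 4 × 781 = 3124
  O–H: 4 × 469 = 1876
  Σ(formed) = 5000 kJ
ΔH = Σ(broken) − Σ(formed) = 4173 − 5000 = −827 kJ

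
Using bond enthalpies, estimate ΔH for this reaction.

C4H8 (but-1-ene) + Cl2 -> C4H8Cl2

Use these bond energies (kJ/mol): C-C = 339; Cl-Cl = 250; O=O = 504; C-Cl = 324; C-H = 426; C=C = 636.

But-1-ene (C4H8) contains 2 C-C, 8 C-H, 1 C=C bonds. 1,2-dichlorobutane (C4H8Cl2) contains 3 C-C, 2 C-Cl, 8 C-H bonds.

ΔH ≈ −101 kJ

Bonds broken (reactants):
  C-C: 2 × 339 = 678
  C-H: 8 × 426 = 3408
  C=C: 1 × 636 = 636
  Cl-Cl: 1 × 250 = 250
  Σ(broken) = 4972 kJ
Bonds formed (products):
  C-C: 3 × 339 = 1017
  C-Cl: 2 × 324 = 648
  C-H: 8 × 426 = 3408
  Σ(formed) = 5073 kJ
ΔH = Σ(broken) − Σ(formed) = 4972 − 5073 = −101 kJ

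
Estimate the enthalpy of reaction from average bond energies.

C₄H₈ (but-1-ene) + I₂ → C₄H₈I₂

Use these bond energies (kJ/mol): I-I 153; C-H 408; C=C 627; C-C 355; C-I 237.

ΔH ≈ −49 kJ

Bonds broken (reactants):
  C-C: 2 × 355 = 710
  C-H: 8 × 408 = 3264
  C=C: 1 × 627 = 627
  I-I: 1 × 153 = 153
  Σ(broken) = 4754 kJ
Bonds formed (products):
  C-C: 3 × 355 = 1065
  C-H: 8 × 408 = 3264
  C-I: 2 × 237 = 474
  Σ(formed) = 4803 kJ
ΔH = Σ(broken) − Σ(formed) = 4754 − 4803 = −49 kJ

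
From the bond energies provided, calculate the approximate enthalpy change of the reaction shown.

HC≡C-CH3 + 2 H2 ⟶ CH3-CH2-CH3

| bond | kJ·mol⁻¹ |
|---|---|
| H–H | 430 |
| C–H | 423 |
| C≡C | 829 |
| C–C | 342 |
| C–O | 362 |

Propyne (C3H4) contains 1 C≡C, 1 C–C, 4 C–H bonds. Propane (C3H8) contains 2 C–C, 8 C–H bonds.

Bonds broken (reactants):
  C≡C: 1 × 829 = 829
  C–C: 1 × 342 = 342
  C–H: 4 × 423 = 1692
  H–H: 2 × 430 = 860
  Σ(broken) = 3723 kJ
Bonds formed (products):
  C–C: 2 × 342 = 684
  C–H: 8 × 423 = 3384
  Σ(formed) = 4068 kJ
ΔH = Σ(broken) − Σ(formed) = 3723 − 4068 = −345 kJ

ΔH ≈ −345 kJ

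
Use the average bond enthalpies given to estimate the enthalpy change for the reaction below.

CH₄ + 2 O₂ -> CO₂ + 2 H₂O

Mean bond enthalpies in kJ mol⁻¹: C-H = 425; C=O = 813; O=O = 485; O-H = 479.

ΔH ≈ −872 kJ

Bonds broken (reactants):
  C-H: 4 × 425 = 1700
  O=O: 2 × 485 = 970
  Σ(broken) = 2670 kJ
Bonds formed (products):
  C=O: 2 × 813 = 1626
  O-H: 4 × 479 = 1916
  Σ(formed) = 3542 kJ
ΔH = Σ(broken) − Σ(formed) = 2670 − 3542 = −872 kJ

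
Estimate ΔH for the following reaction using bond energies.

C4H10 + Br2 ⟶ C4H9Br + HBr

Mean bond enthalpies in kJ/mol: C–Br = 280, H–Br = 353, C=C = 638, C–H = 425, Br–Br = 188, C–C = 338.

Bonds broken (reactants):
  Br–Br: 1 × 188 = 188
  C–C: 3 × 338 = 1014
  C–H: 10 × 425 = 4250
  Σ(broken) = 5452 kJ
Bonds formed (products):
  C–Br: 1 × 280 = 280
  C–C: 3 × 338 = 1014
  C–H: 9 × 425 = 3825
  H–Br: 1 × 353 = 353
  Σ(formed) = 5472 kJ
ΔH = Σ(broken) − Σ(formed) = 5452 − 5472 = −20 kJ

ΔH ≈ −20 kJ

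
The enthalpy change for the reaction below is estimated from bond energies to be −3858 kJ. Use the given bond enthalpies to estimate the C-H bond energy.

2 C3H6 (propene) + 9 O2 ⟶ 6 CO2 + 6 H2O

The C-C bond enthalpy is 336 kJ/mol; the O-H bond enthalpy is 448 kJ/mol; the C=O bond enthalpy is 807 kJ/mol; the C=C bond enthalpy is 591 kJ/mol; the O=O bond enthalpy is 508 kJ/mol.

D(C-H) ≈ 398 kJ/mol

Let D be the C-H bond energy.
Σ(broken) = 2×336 + 12×D + 2×591 + 9×508 = 6426 + 12D
Σ(formed) = 12×807 + 12×448 = 15060
ΔH = Σ(broken) − Σ(formed) = (6426 + 12D) − (15060) = −8634 + 12D
Setting this equal to −3858 kJ gives 12D = 4776, so D = 398 kJ/mol.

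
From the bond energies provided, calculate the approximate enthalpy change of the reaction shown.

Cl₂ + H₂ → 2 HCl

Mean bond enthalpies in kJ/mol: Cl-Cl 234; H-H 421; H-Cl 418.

Bonds broken (reactants):
  Cl-Cl: 1 × 234 = 234
  H-H: 1 × 421 = 421
  Σ(broken) = 655 kJ
Bonds formed (products):
  H-Cl: 2 × 418 = 836
  Σ(formed) = 836 kJ
ΔH = Σ(broken) − Σ(formed) = 655 − 836 = −181 kJ

ΔH ≈ −181 kJ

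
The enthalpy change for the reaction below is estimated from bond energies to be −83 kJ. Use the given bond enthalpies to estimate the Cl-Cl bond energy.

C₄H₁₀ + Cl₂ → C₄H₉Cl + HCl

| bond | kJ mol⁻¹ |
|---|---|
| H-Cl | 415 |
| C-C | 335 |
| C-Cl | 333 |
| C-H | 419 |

D(Cl-Cl) ≈ 246 kJ/mol

Let D be the Cl-Cl bond energy.
Σ(broken) = 3×335 + 10×419 + 1×D = 5195 + D
Σ(formed) = 3×335 + 1×333 + 9×419 + 1×415 = 5524
ΔH = Σ(broken) − Σ(formed) = (5195 + D) − (5524) = −329 + D
Setting this equal to −83 kJ gives D = 246 kJ/mol.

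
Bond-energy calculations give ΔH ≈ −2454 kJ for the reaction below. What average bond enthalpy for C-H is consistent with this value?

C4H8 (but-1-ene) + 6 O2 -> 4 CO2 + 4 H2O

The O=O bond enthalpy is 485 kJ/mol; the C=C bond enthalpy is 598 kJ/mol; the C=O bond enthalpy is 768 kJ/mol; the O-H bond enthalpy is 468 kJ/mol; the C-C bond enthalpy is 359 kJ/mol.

D(C-H) ≈ 401 kJ/mol

Let D be the C-H bond energy.
Σ(broken) = 2×359 + 8×D + 1×598 + 6×485 = 4226 + 8D
Σ(formed) = 8×768 + 8×468 = 9888
ΔH = Σ(broken) − Σ(formed) = (4226 + 8D) − (9888) = −5662 + 8D
Setting this equal to −2454 kJ gives 8D = 3208, so D = 401 kJ/mol.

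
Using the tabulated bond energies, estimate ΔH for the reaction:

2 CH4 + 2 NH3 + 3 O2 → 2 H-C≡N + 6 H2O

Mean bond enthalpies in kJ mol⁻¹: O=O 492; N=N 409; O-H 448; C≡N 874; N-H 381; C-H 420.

Bonds broken (reactants):
  C-H: 8 × 420 = 3360
  N-H: 6 × 381 = 2286
  O=O: 3 × 492 = 1476
  Σ(broken) = 7122 kJ
Bonds formed (products):
  C≡N: 2 × 874 = 1748
  C-H: 2 × 420 = 840
  O-H: 12 × 448 = 5376
  Σ(formed) = 7964 kJ
ΔH = Σ(broken) − Σ(formed) = 7122 − 7964 = −842 kJ

ΔH ≈ −842 kJ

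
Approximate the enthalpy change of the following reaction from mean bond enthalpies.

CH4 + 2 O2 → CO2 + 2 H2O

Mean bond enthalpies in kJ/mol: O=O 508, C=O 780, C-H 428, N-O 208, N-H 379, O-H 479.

Bonds broken (reactants):
  C-H: 4 × 428 = 1712
  O=O: 2 × 508 = 1016
  Σ(broken) = 2728 kJ
Bonds formed (products):
  C=O: 2 × 780 = 1560
  O-H: 4 × 479 = 1916
  Σ(formed) = 3476 kJ
ΔH = Σ(broken) − Σ(formed) = 2728 − 3476 = −748 kJ

ΔH ≈ −748 kJ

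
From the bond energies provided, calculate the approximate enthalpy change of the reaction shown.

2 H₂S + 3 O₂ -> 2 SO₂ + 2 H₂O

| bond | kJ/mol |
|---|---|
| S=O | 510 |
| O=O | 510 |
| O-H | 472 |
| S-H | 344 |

Bonds broken (reactants):
  O=O: 3 × 510 = 1530
  S-H: 4 × 344 = 1376
  Σ(broken) = 2906 kJ
Bonds formed (products):
  O-H: 4 × 472 = 1888
  S=O: 4 × 510 = 2040
  Σ(formed) = 3928 kJ
ΔH = Σ(broken) − Σ(formed) = 2906 − 3928 = −1022 kJ

ΔH ≈ −1022 kJ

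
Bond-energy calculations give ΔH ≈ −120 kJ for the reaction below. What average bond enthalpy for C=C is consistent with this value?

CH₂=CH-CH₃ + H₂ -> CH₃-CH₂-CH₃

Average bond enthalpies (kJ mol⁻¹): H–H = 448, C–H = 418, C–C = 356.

Let D be the C=C bond energy.
Σ(broken) = 1×356 + 6×418 + 1×D + 1×448 = 3312 + D
Σ(formed) = 2×356 + 8×418 = 4056
ΔH = Σ(broken) − Σ(formed) = (3312 + D) − (4056) = −744 + D
Setting this equal to −120 kJ gives D = 624 kJ/mol.

D(C=C) ≈ 624 kJ/mol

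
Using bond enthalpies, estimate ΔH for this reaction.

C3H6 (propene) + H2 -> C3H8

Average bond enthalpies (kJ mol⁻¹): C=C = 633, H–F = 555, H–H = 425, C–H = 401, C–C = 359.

ΔH ≈ −103 kJ

Bonds broken (reactants):
  C–C: 1 × 359 = 359
  C–H: 6 × 401 = 2406
  C=C: 1 × 633 = 633
  H–H: 1 × 425 = 425
  Σ(broken) = 3823 kJ
Bonds formed (products):
  C–C: 2 × 359 = 718
  C–H: 8 × 401 = 3208
  Σ(formed) = 3926 kJ
ΔH = Σ(broken) − Σ(formed) = 3823 − 3926 = −103 kJ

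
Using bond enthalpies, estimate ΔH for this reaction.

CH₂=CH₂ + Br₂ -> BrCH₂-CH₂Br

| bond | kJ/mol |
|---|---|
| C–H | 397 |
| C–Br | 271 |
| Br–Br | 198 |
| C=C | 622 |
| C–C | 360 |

ΔH ≈ −82 kJ

Bonds broken (reactants):
  Br–Br: 1 × 198 = 198
  C–H: 4 × 397 = 1588
  C=C: 1 × 622 = 622
  Σ(broken) = 2408 kJ
Bonds formed (products):
  C–Br: 2 × 271 = 542
  C–C: 1 × 360 = 360
  C–H: 4 × 397 = 1588
  Σ(formed) = 2490 kJ
ΔH = Σ(broken) − Σ(formed) = 2408 − 2490 = −82 kJ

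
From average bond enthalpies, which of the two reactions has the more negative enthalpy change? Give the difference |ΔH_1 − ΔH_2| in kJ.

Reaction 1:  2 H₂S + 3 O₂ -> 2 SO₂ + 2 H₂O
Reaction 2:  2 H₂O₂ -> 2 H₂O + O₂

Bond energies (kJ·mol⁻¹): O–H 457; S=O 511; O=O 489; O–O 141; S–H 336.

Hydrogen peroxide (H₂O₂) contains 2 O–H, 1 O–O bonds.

Reaction 1, by 854 kJ

Reaction 1:
  Bonds broken (reactants):
    O=O: 3 × 489 = 1467
    S–H: 4 × 336 = 1344
    Σ(broken) = 2811 kJ
  Bonds formed (products):
    O–H: 4 × 457 = 1828
    S=O: 4 × 511 = 2044
    Σ(formed) = 3872 kJ
  ΔH_1 = 2811 − 3872 = −1061 kJ
Reaction 2:
  Bonds broken (reactants):
    O–H: 4 × 457 = 1828
    O–O: 2 × 141 = 282
    Σ(broken) = 2110 kJ
  Bonds formed (products):
    O–H: 4 × 457 = 1828
    O=O: 1 × 489 = 489
    Σ(formed) = 2317 kJ
  ΔH_2 = 2110 − 2317 = −207 kJ
ΔH_1 − ΔH_2 = −854 kJ, so reaction 1 has the more negative ΔH; |ΔH_1 − ΔH_2| = 854 kJ.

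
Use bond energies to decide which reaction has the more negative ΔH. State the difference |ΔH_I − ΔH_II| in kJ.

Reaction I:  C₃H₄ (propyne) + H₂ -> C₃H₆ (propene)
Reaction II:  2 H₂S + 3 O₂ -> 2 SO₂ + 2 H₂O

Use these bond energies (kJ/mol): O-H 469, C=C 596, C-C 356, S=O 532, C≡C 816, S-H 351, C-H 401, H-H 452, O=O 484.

Reaction II, by 1018 kJ

Reaction I:
  Bonds broken (reactants):
    C≡C: 1 × 816 = 816
    C-C: 1 × 356 = 356
    C-H: 4 × 401 = 1604
    H-H: 1 × 452 = 452
    Σ(broken) = 3228 kJ
  Bonds formed (products):
    C-C: 1 × 356 = 356
    C-H: 6 × 401 = 2406
    C=C: 1 × 596 = 596
    Σ(formed) = 3358 kJ
  ΔH_I = 3228 − 3358 = −130 kJ
Reaction II:
  Bonds broken (reactants):
    O=O: 3 × 484 = 1452
    S-H: 4 × 351 = 1404
    Σ(broken) = 2856 kJ
  Bonds formed (products):
    O-H: 4 × 469 = 1876
    S=O: 4 × 532 = 2128
    Σ(formed) = 4004 kJ
  ΔH_II = 2856 − 4004 = −1148 kJ
ΔH_I − ΔH_II = +1018 kJ, so reaction II has the more negative ΔH; |ΔH_I − ΔH_II| = 1018 kJ.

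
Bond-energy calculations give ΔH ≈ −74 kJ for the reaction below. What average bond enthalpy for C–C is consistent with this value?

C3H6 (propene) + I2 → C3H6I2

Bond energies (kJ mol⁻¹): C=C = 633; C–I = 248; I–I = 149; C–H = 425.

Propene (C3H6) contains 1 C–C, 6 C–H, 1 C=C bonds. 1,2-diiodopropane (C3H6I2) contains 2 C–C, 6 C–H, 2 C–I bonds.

Let D be the C–C bond energy.
Σ(broken) = 1×D + 6×425 + 1×633 + 1×149 = 3332 + D
Σ(formed) = 2×D + 6×425 + 2×248 = 3046 + 2D
ΔH = Σ(broken) − Σ(formed) = (3332 + D) − (3046 + 2D) = +286 − D
Setting this equal to −74 kJ gives D = 360 kJ/mol.

D(C–C) ≈ 360 kJ/mol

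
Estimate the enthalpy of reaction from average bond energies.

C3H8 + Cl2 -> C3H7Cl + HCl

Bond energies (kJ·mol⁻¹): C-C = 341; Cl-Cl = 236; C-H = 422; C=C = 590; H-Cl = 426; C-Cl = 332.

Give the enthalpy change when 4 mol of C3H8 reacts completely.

ΔH = −400 kJ

Bonds broken (reactants):
  C-C: 2 × 341 = 682
  C-H: 8 × 422 = 3376
  Cl-Cl: 1 × 236 = 236
  Σ(broken) = 4294 kJ
Bonds formed (products):
  C-C: 2 × 341 = 682
  C-Cl: 1 × 332 = 332
  C-H: 7 × 422 = 2954
  H-Cl: 1 × 426 = 426
  Σ(formed) = 4394 kJ
ΔH = Σ(broken) − Σ(formed) = 4294 − 4394 = −100 kJ
For 4× the reaction as written: 4 × (−100) = −400 kJ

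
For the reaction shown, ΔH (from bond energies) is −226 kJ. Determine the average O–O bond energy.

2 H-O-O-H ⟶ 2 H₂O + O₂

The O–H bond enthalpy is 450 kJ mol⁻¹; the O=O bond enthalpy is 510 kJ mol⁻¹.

D(O–O) ≈ 142 kJ/mol

Let D be the O–O bond energy.
Σ(broken) = 4×450 + 2×D = 1800 + 2D
Σ(formed) = 4×450 + 1×510 = 2310
ΔH = Σ(broken) − Σ(formed) = (1800 + 2D) − (2310) = −510 + 2D
Setting this equal to −226 kJ gives 2D = 284, so D = 142 kJ/mol.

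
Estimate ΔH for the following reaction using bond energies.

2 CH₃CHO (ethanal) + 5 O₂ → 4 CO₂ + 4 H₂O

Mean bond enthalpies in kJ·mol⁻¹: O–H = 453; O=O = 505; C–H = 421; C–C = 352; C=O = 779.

ΔH ≈ −1701 kJ

Bonds broken (reactants):
  C–C: 2 × 352 = 704
  C–H: 8 × 421 = 3368
  C=O: 2 × 779 = 1558
  O=O: 5 × 505 = 2525
  Σ(broken) = 8155 kJ
Bonds formed (products):
  C=O: 8 × 779 = 6232
  O–H: 8 × 453 = 3624
  Σ(formed) = 9856 kJ
ΔH = Σ(broken) − Σ(formed) = 8155 − 9856 = −1701 kJ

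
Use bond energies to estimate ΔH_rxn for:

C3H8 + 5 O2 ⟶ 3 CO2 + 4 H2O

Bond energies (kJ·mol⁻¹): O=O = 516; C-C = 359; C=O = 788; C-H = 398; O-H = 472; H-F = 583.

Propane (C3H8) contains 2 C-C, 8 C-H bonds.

ΔH ≈ −2022 kJ

Bonds broken (reactants):
  C-C: 2 × 359 = 718
  C-H: 8 × 398 = 3184
  O=O: 5 × 516 = 2580
  Σ(broken) = 6482 kJ
Bonds formed (products):
  C=O: 6 × 788 = 4728
  O-H: 8 × 472 = 3776
  Σ(formed) = 8504 kJ
ΔH = Σ(broken) − Σ(formed) = 6482 − 8504 = −2022 kJ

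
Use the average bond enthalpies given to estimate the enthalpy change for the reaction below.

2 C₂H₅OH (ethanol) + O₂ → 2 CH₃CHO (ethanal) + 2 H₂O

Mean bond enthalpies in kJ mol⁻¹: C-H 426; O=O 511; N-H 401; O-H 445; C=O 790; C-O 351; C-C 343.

ΔH ≈ −405 kJ

Bonds broken (reactants):
  C-C: 2 × 343 = 686
  C-H: 10 × 426 = 4260
  C-O: 2 × 351 = 702
  O-H: 2 × 445 = 890
  O=O: 1 × 511 = 511
  Σ(broken) = 7049 kJ
Bonds formed (products):
  C-C: 2 × 343 = 686
  C-H: 8 × 426 = 3408
  C=O: 2 × 790 = 1580
  O-H: 4 × 445 = 1780
  Σ(formed) = 7454 kJ
ΔH = Σ(broken) − Σ(formed) = 7049 − 7454 = −405 kJ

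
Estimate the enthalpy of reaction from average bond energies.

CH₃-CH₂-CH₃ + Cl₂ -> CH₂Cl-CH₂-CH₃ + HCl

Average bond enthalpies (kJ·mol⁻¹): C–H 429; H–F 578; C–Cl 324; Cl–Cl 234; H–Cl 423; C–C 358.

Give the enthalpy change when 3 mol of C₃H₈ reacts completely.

Bonds broken (reactants):
  C–C: 2 × 358 = 716
  C–H: 8 × 429 = 3432
  Cl–Cl: 1 × 234 = 234
  Σ(broken) = 4382 kJ
Bonds formed (products):
  C–C: 2 × 358 = 716
  C–Cl: 1 × 324 = 324
  C–H: 7 × 429 = 3003
  H–Cl: 1 × 423 = 423
  Σ(formed) = 4466 kJ
ΔH = Σ(broken) − Σ(formed) = 4382 − 4466 = −84 kJ
For 3× the reaction as written: 3 × (−84) = −252 kJ

ΔH = −252 kJ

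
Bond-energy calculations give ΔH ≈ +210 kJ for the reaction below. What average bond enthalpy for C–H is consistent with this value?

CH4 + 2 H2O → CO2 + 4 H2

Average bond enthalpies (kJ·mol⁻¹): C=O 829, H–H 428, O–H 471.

Let D be the C–H bond energy.
Σ(broken) = 4×D + 4×471 = 1884 + 4D
Σ(formed) = 2×829 + 4×428 = 3370
ΔH = Σ(broken) − Σ(formed) = (1884 + 4D) − (3370) = −1486 + 4D
Setting this equal to +210 kJ gives 4D = 1696, so D = 424 kJ/mol.

D(C–H) ≈ 424 kJ/mol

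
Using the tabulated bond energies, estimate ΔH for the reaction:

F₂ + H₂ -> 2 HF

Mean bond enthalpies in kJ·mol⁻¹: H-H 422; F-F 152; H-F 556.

Bonds broken (reactants):
  F-F: 1 × 152 = 152
  H-H: 1 × 422 = 422
  Σ(broken) = 574 kJ
Bonds formed (products):
  H-F: 2 × 556 = 1112
  Σ(formed) = 1112 kJ
ΔH = Σ(broken) − Σ(formed) = 574 − 1112 = −538 kJ

ΔH ≈ −538 kJ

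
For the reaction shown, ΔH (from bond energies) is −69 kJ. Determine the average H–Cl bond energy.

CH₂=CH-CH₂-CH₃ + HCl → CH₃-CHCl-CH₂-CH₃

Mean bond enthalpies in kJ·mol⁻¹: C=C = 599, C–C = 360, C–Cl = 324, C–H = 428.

Let D be the H–Cl bond energy.
Σ(broken) = 2×360 + 8×428 + 1×599 + 1×D = 4743 + D
Σ(formed) = 3×360 + 1×324 + 9×428 = 5256
ΔH = Σ(broken) − Σ(formed) = (4743 + D) − (5256) = −513 + D
Setting this equal to −69 kJ gives D = 444 kJ/mol.

D(H–Cl) ≈ 444 kJ/mol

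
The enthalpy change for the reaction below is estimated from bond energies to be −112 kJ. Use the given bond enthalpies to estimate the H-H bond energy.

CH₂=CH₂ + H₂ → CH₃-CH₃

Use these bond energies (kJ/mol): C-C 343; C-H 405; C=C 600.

Let D be the H-H bond energy.
Σ(broken) = 4×405 + 1×600 + 1×D = 2220 + D
Σ(formed) = 1×343 + 6×405 = 2773
ΔH = Σ(broken) − Σ(formed) = (2220 + D) − (2773) = −553 + D
Setting this equal to −112 kJ gives D = 441 kJ/mol.

D(H-H) ≈ 441 kJ/mol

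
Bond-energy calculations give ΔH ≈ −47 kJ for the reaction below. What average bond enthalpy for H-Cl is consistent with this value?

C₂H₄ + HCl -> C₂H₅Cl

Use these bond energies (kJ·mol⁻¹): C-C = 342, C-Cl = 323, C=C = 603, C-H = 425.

Let D be the H-Cl bond energy.
Σ(broken) = 4×425 + 1×603 + 1×D = 2303 + D
Σ(formed) = 1×342 + 1×323 + 5×425 = 2790
ΔH = Σ(broken) − Σ(formed) = (2303 + D) − (2790) = −487 + D
Setting this equal to −47 kJ gives D = 440 kJ/mol.

D(H-Cl) ≈ 440 kJ/mol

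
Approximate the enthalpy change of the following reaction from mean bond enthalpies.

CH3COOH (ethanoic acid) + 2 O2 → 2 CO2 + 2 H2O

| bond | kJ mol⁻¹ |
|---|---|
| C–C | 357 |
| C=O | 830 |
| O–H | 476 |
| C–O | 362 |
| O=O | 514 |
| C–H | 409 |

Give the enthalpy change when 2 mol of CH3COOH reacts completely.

ΔH = −1888 kJ

Bonds broken (reactants):
  C–C: 1 × 357 = 357
  C–H: 3 × 409 = 1227
  C–O: 1 × 362 = 362
  C=O: 1 × 830 = 830
  O–H: 1 × 476 = 476
  O=O: 2 × 514 = 1028
  Σ(broken) = 4280 kJ
Bonds formed (products):
  C=O: 4 × 830 = 3320
  O–H: 4 × 476 = 1904
  Σ(formed) = 5224 kJ
ΔH = Σ(broken) − Σ(formed) = 4280 − 5224 = −944 kJ
For 2× the reaction as written: 2 × (−944) = −1888 kJ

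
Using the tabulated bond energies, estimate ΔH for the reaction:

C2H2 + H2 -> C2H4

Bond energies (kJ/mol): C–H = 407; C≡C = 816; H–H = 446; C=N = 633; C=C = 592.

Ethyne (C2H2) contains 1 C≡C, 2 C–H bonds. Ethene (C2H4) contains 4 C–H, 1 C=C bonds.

ΔH ≈ −144 kJ

Bonds broken (reactants):
  C≡C: 1 × 816 = 816
  C–H: 2 × 407 = 814
  H–H: 1 × 446 = 446
  Σ(broken) = 2076 kJ
Bonds formed (products):
  C–H: 4 × 407 = 1628
  C=C: 1 × 592 = 592
  Σ(formed) = 2220 kJ
ΔH = Σ(broken) − Σ(formed) = 2076 − 2220 = −144 kJ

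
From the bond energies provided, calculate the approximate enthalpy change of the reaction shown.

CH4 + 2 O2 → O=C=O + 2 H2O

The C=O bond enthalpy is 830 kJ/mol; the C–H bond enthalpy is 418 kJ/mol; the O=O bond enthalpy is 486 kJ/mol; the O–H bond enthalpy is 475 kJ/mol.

Bonds broken (reactants):
  C–H: 4 × 418 = 1672
  O=O: 2 × 486 = 972
  Σ(broken) = 2644 kJ
Bonds formed (products):
  C=O: 2 × 830 = 1660
  O–H: 4 × 475 = 1900
  Σ(formed) = 3560 kJ
ΔH = Σ(broken) − Σ(formed) = 2644 − 3560 = −916 kJ

ΔH ≈ −916 kJ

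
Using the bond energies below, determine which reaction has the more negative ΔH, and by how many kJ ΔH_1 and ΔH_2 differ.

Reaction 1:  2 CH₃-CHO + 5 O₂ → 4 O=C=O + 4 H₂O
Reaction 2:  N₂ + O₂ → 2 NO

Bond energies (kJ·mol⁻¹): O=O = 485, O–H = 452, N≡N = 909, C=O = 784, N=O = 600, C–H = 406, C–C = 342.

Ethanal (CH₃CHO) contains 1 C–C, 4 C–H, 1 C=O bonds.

Reaction 1, by 2157 kJ

Reaction 1:
  Bonds broken (reactants):
    C–C: 2 × 342 = 684
    C–H: 8 × 406 = 3248
    C=O: 2 × 784 = 1568
    O=O: 5 × 485 = 2425
    Σ(broken) = 7925 kJ
  Bonds formed (products):
    C=O: 8 × 784 = 6272
    O–H: 8 × 452 = 3616
    Σ(formed) = 9888 kJ
  ΔH_1 = 7925 − 9888 = −1963 kJ
Reaction 2:
  Bonds broken (reactants):
    N≡N: 1 × 909 = 909
    O=O: 1 × 485 = 485
    Σ(broken) = 1394 kJ
  Bonds formed (products):
    N=O: 2 × 600 = 1200
    Σ(formed) = 1200 kJ
  ΔH_2 = 1394 − 1200 = +194 kJ
ΔH_1 − ΔH_2 = −2157 kJ, so reaction 1 has the more negative ΔH; |ΔH_1 − ΔH_2| = 2157 kJ.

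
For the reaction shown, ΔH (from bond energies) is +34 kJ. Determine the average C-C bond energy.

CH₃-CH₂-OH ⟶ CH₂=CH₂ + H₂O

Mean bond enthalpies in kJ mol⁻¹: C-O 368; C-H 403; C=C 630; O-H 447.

D(C-C) ≈ 340 kJ/mol

Let D be the C-C bond energy.
Σ(broken) = 1×D + 5×403 + 1×368 + 1×447 = 2830 + D
Σ(formed) = 4×403 + 1×630 + 2×447 = 3136
ΔH = Σ(broken) − Σ(formed) = (2830 + D) − (3136) = −306 + D
Setting this equal to +34 kJ gives D = 340 kJ/mol.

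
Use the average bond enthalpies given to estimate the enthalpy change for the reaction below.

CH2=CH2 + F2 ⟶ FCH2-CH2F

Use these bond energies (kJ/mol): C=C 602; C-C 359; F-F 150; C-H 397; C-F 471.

ΔH ≈ −549 kJ

Bonds broken (reactants):
  C-H: 4 × 397 = 1588
  C=C: 1 × 602 = 602
  F-F: 1 × 150 = 150
  Σ(broken) = 2340 kJ
Bonds formed (products):
  C-C: 1 × 359 = 359
  C-F: 2 × 471 = 942
  C-H: 4 × 397 = 1588
  Σ(formed) = 2889 kJ
ΔH = Σ(broken) − Σ(formed) = 2340 − 2889 = −549 kJ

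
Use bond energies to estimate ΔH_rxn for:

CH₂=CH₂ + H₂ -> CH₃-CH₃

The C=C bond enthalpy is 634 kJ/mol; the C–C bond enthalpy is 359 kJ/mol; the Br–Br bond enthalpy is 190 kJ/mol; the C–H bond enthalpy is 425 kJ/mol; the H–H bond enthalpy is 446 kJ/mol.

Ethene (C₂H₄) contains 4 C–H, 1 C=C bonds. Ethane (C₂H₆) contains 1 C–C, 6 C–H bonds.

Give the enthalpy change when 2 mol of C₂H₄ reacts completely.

Bonds broken (reactants):
  C–H: 4 × 425 = 1700
  C=C: 1 × 634 = 634
  H–H: 1 × 446 = 446
  Σ(broken) = 2780 kJ
Bonds formed (products):
  C–C: 1 × 359 = 359
  C–H: 6 × 425 = 2550
  Σ(formed) = 2909 kJ
ΔH = Σ(broken) − Σ(formed) = 2780 − 2909 = −129 kJ
For 2× the reaction as written: 2 × (−129) = −258 kJ

ΔH = −258 kJ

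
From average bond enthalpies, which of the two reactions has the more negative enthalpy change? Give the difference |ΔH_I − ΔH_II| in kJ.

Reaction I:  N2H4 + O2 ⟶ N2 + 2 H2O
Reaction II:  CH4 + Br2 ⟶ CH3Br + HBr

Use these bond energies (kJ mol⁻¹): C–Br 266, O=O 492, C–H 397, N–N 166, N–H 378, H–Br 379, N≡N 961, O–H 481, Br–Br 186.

Reaction I:
  Bonds broken (reactants):
    N–H: 4 × 378 = 1512
    N–N: 1 × 166 = 166
    O=O: 1 × 492 = 492
    Σ(broken) = 2170 kJ
  Bonds formed (products):
    N≡N: 1 × 961 = 961
    O–H: 4 × 481 = 1924
    Σ(formed) = 2885 kJ
  ΔH_I = 2170 − 2885 = −715 kJ
Reaction II:
  Bonds broken (reactants):
    Br–Br: 1 × 186 = 186
    C–H: 4 × 397 = 1588
    Σ(broken) = 1774 kJ
  Bonds formed (products):
    C–Br: 1 × 266 = 266
    C–H: 3 × 397 = 1191
    H–Br: 1 × 379 = 379
    Σ(formed) = 1836 kJ
  ΔH_II = 1774 − 1836 = −62 kJ
ΔH_I − ΔH_II = −653 kJ, so reaction I has the more negative ΔH; |ΔH_I − ΔH_II| = 653 kJ.

Reaction I, by 653 kJ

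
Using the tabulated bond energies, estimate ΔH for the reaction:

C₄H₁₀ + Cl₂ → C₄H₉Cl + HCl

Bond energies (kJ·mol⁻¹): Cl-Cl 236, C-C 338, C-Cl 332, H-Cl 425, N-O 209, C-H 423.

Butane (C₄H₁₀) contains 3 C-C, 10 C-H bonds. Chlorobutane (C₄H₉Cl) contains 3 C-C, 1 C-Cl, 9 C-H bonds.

Bonds broken (reactants):
  C-C: 3 × 338 = 1014
  C-H: 10 × 423 = 4230
  Cl-Cl: 1 × 236 = 236
  Σ(broken) = 5480 kJ
Bonds formed (products):
  C-C: 3 × 338 = 1014
  C-Cl: 1 × 332 = 332
  C-H: 9 × 423 = 3807
  H-Cl: 1 × 425 = 425
  Σ(formed) = 5578 kJ
ΔH = Σ(broken) − Σ(formed) = 5480 − 5578 = −98 kJ

ΔH ≈ −98 kJ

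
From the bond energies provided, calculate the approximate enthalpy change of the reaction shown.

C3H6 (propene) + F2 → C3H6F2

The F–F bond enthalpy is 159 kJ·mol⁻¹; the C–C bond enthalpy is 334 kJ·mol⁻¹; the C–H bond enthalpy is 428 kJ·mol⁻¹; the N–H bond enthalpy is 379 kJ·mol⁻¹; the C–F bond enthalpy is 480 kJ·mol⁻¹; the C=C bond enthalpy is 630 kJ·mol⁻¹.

Bonds broken (reactants):
  C–C: 1 × 334 = 334
  C–H: 6 × 428 = 2568
  C=C: 1 × 630 = 630
  F–F: 1 × 159 = 159
  Σ(broken) = 3691 kJ
Bonds formed (products):
  C–C: 2 × 334 = 668
  C–F: 2 × 480 = 960
  C–H: 6 × 428 = 2568
  Σ(formed) = 4196 kJ
ΔH = Σ(broken) − Σ(formed) = 3691 − 4196 = −505 kJ

ΔH ≈ −505 kJ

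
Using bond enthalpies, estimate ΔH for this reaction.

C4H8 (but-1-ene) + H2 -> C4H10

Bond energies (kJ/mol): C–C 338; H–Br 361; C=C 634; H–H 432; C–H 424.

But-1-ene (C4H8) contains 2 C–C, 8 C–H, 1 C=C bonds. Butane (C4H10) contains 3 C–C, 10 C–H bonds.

ΔH ≈ −120 kJ

Bonds broken (reactants):
  C–C: 2 × 338 = 676
  C–H: 8 × 424 = 3392
  C=C: 1 × 634 = 634
  H–H: 1 × 432 = 432
  Σ(broken) = 5134 kJ
Bonds formed (products):
  C–C: 3 × 338 = 1014
  C–H: 10 × 424 = 4240
  Σ(formed) = 5254 kJ
ΔH = Σ(broken) − Σ(formed) = 5134 − 5254 = −120 kJ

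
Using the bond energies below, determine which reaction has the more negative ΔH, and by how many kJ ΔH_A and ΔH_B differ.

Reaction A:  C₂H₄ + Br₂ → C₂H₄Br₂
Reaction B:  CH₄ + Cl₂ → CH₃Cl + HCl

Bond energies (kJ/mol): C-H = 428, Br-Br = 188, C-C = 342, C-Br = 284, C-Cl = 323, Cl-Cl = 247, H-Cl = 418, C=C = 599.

Reaction A, by 57 kJ

Reaction A:
  Bonds broken (reactants):
    Br-Br: 1 × 188 = 188
    C-H: 4 × 428 = 1712
    C=C: 1 × 599 = 599
    Σ(broken) = 2499 kJ
  Bonds formed (products):
    C-Br: 2 × 284 = 568
    C-C: 1 × 342 = 342
    C-H: 4 × 428 = 1712
    Σ(formed) = 2622 kJ
  ΔH_A = 2499 − 2622 = −123 kJ
Reaction B:
  Bonds broken (reactants):
    C-H: 4 × 428 = 1712
    Cl-Cl: 1 × 247 = 247
    Σ(broken) = 1959 kJ
  Bonds formed (products):
    C-Cl: 1 × 323 = 323
    C-H: 3 × 428 = 1284
    H-Cl: 1 × 418 = 418
    Σ(formed) = 2025 kJ
  ΔH_B = 1959 − 2025 = −66 kJ
ΔH_A − ΔH_B = −57 kJ, so reaction A has the more negative ΔH; |ΔH_A − ΔH_B| = 57 kJ.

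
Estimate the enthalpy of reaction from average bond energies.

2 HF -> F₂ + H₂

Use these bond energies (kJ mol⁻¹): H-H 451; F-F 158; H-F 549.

Bonds broken (reactants):
  H-F: 2 × 549 = 1098
  Σ(broken) = 1098 kJ
Bonds formed (products):
  F-F: 1 × 158 = 158
  H-H: 1 × 451 = 451
  Σ(formed) = 609 kJ
ΔH = Σ(broken) − Σ(formed) = 1098 − 609 = +489 kJ

ΔH ≈ +489 kJ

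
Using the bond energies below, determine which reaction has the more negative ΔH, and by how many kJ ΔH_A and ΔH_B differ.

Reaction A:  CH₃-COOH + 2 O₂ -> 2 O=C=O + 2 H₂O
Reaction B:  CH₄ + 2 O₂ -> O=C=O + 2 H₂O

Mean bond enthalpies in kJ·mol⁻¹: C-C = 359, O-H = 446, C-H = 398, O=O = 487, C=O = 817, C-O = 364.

Reaction A:
  Bonds broken (reactants):
    C-C: 1 × 359 = 359
    C-H: 3 × 398 = 1194
    C-O: 1 × 364 = 364
    C=O: 1 × 817 = 817
    O-H: 1 × 446 = 446
    O=O: 2 × 487 = 974
    Σ(broken) = 4154 kJ
  Bonds formed (products):
    C=O: 4 × 817 = 3268
    O-H: 4 × 446 = 1784
    Σ(formed) = 5052 kJ
  ΔH_A = 4154 − 5052 = −898 kJ
Reaction B:
  Bonds broken (reactants):
    C-H: 4 × 398 = 1592
    O=O: 2 × 487 = 974
    Σ(broken) = 2566 kJ
  Bonds formed (products):
    C=O: 2 × 817 = 1634
    O-H: 4 × 446 = 1784
    Σ(formed) = 3418 kJ
  ΔH_B = 2566 − 3418 = −852 kJ
ΔH_A − ΔH_B = −46 kJ, so reaction A has the more negative ΔH; |ΔH_A − ΔH_B| = 46 kJ.

Reaction A, by 46 kJ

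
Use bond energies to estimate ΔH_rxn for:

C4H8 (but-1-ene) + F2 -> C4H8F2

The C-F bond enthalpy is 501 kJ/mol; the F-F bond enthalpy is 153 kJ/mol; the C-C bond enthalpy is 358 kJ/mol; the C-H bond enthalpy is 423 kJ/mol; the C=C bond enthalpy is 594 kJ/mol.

ΔH ≈ −613 kJ

Bonds broken (reactants):
  C-C: 2 × 358 = 716
  C-H: 8 × 423 = 3384
  C=C: 1 × 594 = 594
  F-F: 1 × 153 = 153
  Σ(broken) = 4847 kJ
Bonds formed (products):
  C-C: 3 × 358 = 1074
  C-F: 2 × 501 = 1002
  C-H: 8 × 423 = 3384
  Σ(formed) = 5460 kJ
ΔH = Σ(broken) − Σ(formed) = 4847 − 5460 = −613 kJ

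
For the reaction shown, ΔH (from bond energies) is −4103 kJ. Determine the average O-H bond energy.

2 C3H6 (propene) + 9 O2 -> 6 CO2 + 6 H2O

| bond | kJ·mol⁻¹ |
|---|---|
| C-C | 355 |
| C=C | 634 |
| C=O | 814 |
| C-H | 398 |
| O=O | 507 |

D(O-H) ≈ 471 kJ/mol

Let D be the O-H bond energy.
Σ(broken) = 2×355 + 12×398 + 2×634 + 9×507 = 11317
Σ(formed) = 12×814 + 12×D = 9768 + 12D
ΔH = Σ(broken) − Σ(formed) = (11317) − (9768 + 12D) = +1549 − 12D
Setting this equal to −4103 kJ gives 12D = 5652, so D = 471 kJ/mol.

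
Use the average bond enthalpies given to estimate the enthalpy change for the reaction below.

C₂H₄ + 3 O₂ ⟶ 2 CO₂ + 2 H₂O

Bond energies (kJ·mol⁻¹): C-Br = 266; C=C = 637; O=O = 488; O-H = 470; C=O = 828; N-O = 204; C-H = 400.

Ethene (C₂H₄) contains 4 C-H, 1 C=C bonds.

Bonds broken (reactants):
  C-H: 4 × 400 = 1600
  C=C: 1 × 637 = 637
  O=O: 3 × 488 = 1464
  Σ(broken) = 3701 kJ
Bonds formed (products):
  C=O: 4 × 828 = 3312
  O-H: 4 × 470 = 1880
  Σ(formed) = 5192 kJ
ΔH = Σ(broken) − Σ(formed) = 3701 − 5192 = −1491 kJ

ΔH ≈ −1491 kJ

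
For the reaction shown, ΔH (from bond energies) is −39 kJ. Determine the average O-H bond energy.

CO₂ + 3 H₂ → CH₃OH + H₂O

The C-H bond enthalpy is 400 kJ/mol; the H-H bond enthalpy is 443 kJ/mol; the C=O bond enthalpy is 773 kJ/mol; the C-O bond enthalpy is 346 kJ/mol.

D(O-H) ≈ 456 kJ/mol

Let D be the O-H bond energy.
Σ(broken) = 2×773 + 3×443 = 2875
Σ(formed) = 3×400 + 1×346 + 3×D = 1546 + 3D
ΔH = Σ(broken) − Σ(formed) = (2875) − (1546 + 3D) = +1329 − 3D
Setting this equal to −39 kJ gives 3D = 1368, so D = 456 kJ/mol.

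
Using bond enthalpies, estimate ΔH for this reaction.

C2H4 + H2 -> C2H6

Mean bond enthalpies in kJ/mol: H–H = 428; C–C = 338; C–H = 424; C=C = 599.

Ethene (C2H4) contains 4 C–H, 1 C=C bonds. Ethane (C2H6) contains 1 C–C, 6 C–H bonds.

ΔH ≈ −159 kJ

Bonds broken (reactants):
  C–H: 4 × 424 = 1696
  C=C: 1 × 599 = 599
  H–H: 1 × 428 = 428
  Σ(broken) = 2723 kJ
Bonds formed (products):
  C–C: 1 × 338 = 338
  C–H: 6 × 424 = 2544
  Σ(formed) = 2882 kJ
ΔH = Σ(broken) − Σ(formed) = 2723 − 2882 = −159 kJ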